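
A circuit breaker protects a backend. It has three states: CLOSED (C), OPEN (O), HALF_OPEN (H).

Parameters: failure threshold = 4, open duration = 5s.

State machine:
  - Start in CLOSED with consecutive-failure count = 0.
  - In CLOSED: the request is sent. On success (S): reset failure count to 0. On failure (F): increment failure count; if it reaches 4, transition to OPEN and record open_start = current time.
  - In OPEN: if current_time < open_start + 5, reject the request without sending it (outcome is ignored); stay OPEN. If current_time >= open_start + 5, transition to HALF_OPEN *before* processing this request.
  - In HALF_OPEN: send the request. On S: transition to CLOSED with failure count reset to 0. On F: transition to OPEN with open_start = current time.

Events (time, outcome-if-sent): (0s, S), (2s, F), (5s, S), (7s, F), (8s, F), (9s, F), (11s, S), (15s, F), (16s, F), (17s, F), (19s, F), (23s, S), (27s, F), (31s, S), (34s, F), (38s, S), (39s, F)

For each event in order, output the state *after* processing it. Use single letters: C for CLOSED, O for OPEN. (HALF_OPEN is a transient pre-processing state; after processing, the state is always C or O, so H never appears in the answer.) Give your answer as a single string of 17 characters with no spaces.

State after each event:
  event#1 t=0s outcome=S: state=CLOSED
  event#2 t=2s outcome=F: state=CLOSED
  event#3 t=5s outcome=S: state=CLOSED
  event#4 t=7s outcome=F: state=CLOSED
  event#5 t=8s outcome=F: state=CLOSED
  event#6 t=9s outcome=F: state=CLOSED
  event#7 t=11s outcome=S: state=CLOSED
  event#8 t=15s outcome=F: state=CLOSED
  event#9 t=16s outcome=F: state=CLOSED
  event#10 t=17s outcome=F: state=CLOSED
  event#11 t=19s outcome=F: state=OPEN
  event#12 t=23s outcome=S: state=OPEN
  event#13 t=27s outcome=F: state=OPEN
  event#14 t=31s outcome=S: state=OPEN
  event#15 t=34s outcome=F: state=OPEN
  event#16 t=38s outcome=S: state=OPEN
  event#17 t=39s outcome=F: state=OPEN

Answer: CCCCCCCCCCOOOOOOO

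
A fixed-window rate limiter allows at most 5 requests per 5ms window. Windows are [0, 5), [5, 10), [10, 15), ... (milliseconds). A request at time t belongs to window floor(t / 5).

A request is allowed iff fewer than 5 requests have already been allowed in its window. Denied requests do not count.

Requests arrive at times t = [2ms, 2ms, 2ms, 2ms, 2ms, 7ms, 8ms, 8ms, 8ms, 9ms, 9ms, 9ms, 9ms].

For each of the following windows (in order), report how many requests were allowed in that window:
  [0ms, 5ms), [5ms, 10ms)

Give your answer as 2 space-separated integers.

Answer: 5 5

Derivation:
Processing requests:
  req#1 t=2ms (window 0): ALLOW
  req#2 t=2ms (window 0): ALLOW
  req#3 t=2ms (window 0): ALLOW
  req#4 t=2ms (window 0): ALLOW
  req#5 t=2ms (window 0): ALLOW
  req#6 t=7ms (window 1): ALLOW
  req#7 t=8ms (window 1): ALLOW
  req#8 t=8ms (window 1): ALLOW
  req#9 t=8ms (window 1): ALLOW
  req#10 t=9ms (window 1): ALLOW
  req#11 t=9ms (window 1): DENY
  req#12 t=9ms (window 1): DENY
  req#13 t=9ms (window 1): DENY

Allowed counts by window: 5 5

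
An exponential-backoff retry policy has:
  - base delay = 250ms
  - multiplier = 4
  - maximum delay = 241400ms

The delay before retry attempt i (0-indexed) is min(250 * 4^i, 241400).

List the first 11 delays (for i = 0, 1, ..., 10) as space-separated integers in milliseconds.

Answer: 250 1000 4000 16000 64000 241400 241400 241400 241400 241400 241400

Derivation:
Computing each delay:
  i=0: min(250*4^0, 241400) = 250
  i=1: min(250*4^1, 241400) = 1000
  i=2: min(250*4^2, 241400) = 4000
  i=3: min(250*4^3, 241400) = 16000
  i=4: min(250*4^4, 241400) = 64000
  i=5: min(250*4^5, 241400) = 241400
  i=6: min(250*4^6, 241400) = 241400
  i=7: min(250*4^7, 241400) = 241400
  i=8: min(250*4^8, 241400) = 241400
  i=9: min(250*4^9, 241400) = 241400
  i=10: min(250*4^10, 241400) = 241400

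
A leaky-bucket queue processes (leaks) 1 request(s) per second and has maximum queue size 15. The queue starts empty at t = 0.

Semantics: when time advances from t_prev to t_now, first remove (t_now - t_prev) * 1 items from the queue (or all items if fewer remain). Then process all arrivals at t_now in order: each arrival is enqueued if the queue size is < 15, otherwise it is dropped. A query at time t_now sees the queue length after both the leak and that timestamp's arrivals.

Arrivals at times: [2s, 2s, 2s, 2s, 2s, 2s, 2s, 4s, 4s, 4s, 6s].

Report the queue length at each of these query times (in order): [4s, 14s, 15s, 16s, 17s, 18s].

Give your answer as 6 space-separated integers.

Queue lengths at query times:
  query t=4s: backlog = 8
  query t=14s: backlog = 0
  query t=15s: backlog = 0
  query t=16s: backlog = 0
  query t=17s: backlog = 0
  query t=18s: backlog = 0

Answer: 8 0 0 0 0 0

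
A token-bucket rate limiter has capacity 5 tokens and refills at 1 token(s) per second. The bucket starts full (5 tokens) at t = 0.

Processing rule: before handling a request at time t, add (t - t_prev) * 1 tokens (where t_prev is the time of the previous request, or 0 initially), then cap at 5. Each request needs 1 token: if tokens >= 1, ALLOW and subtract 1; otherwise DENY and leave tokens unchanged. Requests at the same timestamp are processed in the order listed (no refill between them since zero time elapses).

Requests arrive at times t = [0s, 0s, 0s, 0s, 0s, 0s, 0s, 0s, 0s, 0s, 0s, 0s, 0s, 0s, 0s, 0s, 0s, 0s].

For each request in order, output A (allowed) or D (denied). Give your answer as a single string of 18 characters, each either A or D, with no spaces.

Answer: AAAAADDDDDDDDDDDDD

Derivation:
Simulating step by step:
  req#1 t=0s: ALLOW
  req#2 t=0s: ALLOW
  req#3 t=0s: ALLOW
  req#4 t=0s: ALLOW
  req#5 t=0s: ALLOW
  req#6 t=0s: DENY
  req#7 t=0s: DENY
  req#8 t=0s: DENY
  req#9 t=0s: DENY
  req#10 t=0s: DENY
  req#11 t=0s: DENY
  req#12 t=0s: DENY
  req#13 t=0s: DENY
  req#14 t=0s: DENY
  req#15 t=0s: DENY
  req#16 t=0s: DENY
  req#17 t=0s: DENY
  req#18 t=0s: DENY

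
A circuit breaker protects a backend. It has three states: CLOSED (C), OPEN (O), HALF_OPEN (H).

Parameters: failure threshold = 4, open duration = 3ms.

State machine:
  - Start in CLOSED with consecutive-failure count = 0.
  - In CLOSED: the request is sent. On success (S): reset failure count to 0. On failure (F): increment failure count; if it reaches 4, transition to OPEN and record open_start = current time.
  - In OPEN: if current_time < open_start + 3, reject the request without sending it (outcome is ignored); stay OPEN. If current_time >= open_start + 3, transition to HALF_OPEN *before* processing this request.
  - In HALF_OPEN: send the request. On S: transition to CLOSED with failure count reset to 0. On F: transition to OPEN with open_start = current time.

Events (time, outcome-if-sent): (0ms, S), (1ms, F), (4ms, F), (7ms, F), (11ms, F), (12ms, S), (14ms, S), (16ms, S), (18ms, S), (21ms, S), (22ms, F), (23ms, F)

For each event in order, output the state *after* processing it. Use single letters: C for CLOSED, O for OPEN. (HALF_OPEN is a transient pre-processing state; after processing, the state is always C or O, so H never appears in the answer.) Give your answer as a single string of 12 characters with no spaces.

State after each event:
  event#1 t=0ms outcome=S: state=CLOSED
  event#2 t=1ms outcome=F: state=CLOSED
  event#3 t=4ms outcome=F: state=CLOSED
  event#4 t=7ms outcome=F: state=CLOSED
  event#5 t=11ms outcome=F: state=OPEN
  event#6 t=12ms outcome=S: state=OPEN
  event#7 t=14ms outcome=S: state=CLOSED
  event#8 t=16ms outcome=S: state=CLOSED
  event#9 t=18ms outcome=S: state=CLOSED
  event#10 t=21ms outcome=S: state=CLOSED
  event#11 t=22ms outcome=F: state=CLOSED
  event#12 t=23ms outcome=F: state=CLOSED

Answer: CCCCOOCCCCCC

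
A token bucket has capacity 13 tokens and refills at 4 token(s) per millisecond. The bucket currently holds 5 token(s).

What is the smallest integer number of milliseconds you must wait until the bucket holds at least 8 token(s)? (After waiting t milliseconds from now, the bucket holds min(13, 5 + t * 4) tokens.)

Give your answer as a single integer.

Need 5 + t * 4 >= 8, so t >= 3/4.
Smallest integer t = ceil(3/4) = 1.

Answer: 1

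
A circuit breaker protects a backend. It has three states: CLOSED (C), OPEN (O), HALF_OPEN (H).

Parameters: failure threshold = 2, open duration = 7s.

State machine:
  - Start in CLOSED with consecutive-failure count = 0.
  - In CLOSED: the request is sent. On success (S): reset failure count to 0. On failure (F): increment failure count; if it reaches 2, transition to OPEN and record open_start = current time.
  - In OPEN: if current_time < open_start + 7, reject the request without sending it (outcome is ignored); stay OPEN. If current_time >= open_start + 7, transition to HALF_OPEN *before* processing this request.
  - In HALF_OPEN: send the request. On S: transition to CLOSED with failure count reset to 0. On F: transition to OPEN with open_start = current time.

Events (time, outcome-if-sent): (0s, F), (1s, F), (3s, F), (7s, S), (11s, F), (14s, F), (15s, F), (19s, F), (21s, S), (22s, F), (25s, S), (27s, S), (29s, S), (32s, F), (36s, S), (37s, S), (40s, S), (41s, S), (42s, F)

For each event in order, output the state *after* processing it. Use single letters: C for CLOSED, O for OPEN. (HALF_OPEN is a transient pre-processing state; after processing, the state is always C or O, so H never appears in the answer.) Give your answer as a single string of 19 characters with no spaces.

Answer: COOOOOOOOOOCCCCCCCC

Derivation:
State after each event:
  event#1 t=0s outcome=F: state=CLOSED
  event#2 t=1s outcome=F: state=OPEN
  event#3 t=3s outcome=F: state=OPEN
  event#4 t=7s outcome=S: state=OPEN
  event#5 t=11s outcome=F: state=OPEN
  event#6 t=14s outcome=F: state=OPEN
  event#7 t=15s outcome=F: state=OPEN
  event#8 t=19s outcome=F: state=OPEN
  event#9 t=21s outcome=S: state=OPEN
  event#10 t=22s outcome=F: state=OPEN
  event#11 t=25s outcome=S: state=OPEN
  event#12 t=27s outcome=S: state=CLOSED
  event#13 t=29s outcome=S: state=CLOSED
  event#14 t=32s outcome=F: state=CLOSED
  event#15 t=36s outcome=S: state=CLOSED
  event#16 t=37s outcome=S: state=CLOSED
  event#17 t=40s outcome=S: state=CLOSED
  event#18 t=41s outcome=S: state=CLOSED
  event#19 t=42s outcome=F: state=CLOSED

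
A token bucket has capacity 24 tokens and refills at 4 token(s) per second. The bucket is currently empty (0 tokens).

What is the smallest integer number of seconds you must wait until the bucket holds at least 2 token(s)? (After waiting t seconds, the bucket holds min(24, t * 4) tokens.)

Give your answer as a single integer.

Need t * 4 >= 2, so t >= 2/4.
Smallest integer t = ceil(2/4) = 1.

Answer: 1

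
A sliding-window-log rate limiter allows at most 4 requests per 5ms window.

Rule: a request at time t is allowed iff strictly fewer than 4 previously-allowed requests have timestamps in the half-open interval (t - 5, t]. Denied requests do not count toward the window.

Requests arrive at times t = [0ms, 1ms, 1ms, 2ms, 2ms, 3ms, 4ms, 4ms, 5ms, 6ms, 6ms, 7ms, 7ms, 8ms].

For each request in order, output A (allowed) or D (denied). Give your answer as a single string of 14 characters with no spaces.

Answer: AAAADDDDAAAADD

Derivation:
Tracking allowed requests in the window:
  req#1 t=0ms: ALLOW
  req#2 t=1ms: ALLOW
  req#3 t=1ms: ALLOW
  req#4 t=2ms: ALLOW
  req#5 t=2ms: DENY
  req#6 t=3ms: DENY
  req#7 t=4ms: DENY
  req#8 t=4ms: DENY
  req#9 t=5ms: ALLOW
  req#10 t=6ms: ALLOW
  req#11 t=6ms: ALLOW
  req#12 t=7ms: ALLOW
  req#13 t=7ms: DENY
  req#14 t=8ms: DENY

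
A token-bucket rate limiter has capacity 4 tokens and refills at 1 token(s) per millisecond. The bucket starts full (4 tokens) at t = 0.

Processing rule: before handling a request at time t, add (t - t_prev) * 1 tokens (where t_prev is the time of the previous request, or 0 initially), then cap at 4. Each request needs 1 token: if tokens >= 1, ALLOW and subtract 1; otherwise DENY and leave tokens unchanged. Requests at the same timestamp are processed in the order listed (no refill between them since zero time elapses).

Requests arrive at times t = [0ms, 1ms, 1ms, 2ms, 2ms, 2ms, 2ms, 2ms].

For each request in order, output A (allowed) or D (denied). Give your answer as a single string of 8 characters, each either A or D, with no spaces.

Answer: AAAAAADD

Derivation:
Simulating step by step:
  req#1 t=0ms: ALLOW
  req#2 t=1ms: ALLOW
  req#3 t=1ms: ALLOW
  req#4 t=2ms: ALLOW
  req#5 t=2ms: ALLOW
  req#6 t=2ms: ALLOW
  req#7 t=2ms: DENY
  req#8 t=2ms: DENY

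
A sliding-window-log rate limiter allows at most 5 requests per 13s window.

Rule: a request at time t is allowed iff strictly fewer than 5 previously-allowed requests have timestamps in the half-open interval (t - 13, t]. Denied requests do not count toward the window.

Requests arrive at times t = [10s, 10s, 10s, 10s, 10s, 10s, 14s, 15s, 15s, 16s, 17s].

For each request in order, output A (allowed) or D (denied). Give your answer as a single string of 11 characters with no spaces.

Tracking allowed requests in the window:
  req#1 t=10s: ALLOW
  req#2 t=10s: ALLOW
  req#3 t=10s: ALLOW
  req#4 t=10s: ALLOW
  req#5 t=10s: ALLOW
  req#6 t=10s: DENY
  req#7 t=14s: DENY
  req#8 t=15s: DENY
  req#9 t=15s: DENY
  req#10 t=16s: DENY
  req#11 t=17s: DENY

Answer: AAAAADDDDDD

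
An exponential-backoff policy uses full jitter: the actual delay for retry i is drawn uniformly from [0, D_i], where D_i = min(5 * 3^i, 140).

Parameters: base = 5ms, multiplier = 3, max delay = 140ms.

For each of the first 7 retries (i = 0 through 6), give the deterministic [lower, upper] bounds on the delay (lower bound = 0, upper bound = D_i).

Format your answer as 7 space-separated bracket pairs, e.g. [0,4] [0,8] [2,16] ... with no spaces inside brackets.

Answer: [0,5] [0,15] [0,45] [0,135] [0,140] [0,140] [0,140]

Derivation:
Computing bounds per retry:
  i=0: D_i=min(5*3^0,140)=5, bounds=[0,5]
  i=1: D_i=min(5*3^1,140)=15, bounds=[0,15]
  i=2: D_i=min(5*3^2,140)=45, bounds=[0,45]
  i=3: D_i=min(5*3^3,140)=135, bounds=[0,135]
  i=4: D_i=min(5*3^4,140)=140, bounds=[0,140]
  i=5: D_i=min(5*3^5,140)=140, bounds=[0,140]
  i=6: D_i=min(5*3^6,140)=140, bounds=[0,140]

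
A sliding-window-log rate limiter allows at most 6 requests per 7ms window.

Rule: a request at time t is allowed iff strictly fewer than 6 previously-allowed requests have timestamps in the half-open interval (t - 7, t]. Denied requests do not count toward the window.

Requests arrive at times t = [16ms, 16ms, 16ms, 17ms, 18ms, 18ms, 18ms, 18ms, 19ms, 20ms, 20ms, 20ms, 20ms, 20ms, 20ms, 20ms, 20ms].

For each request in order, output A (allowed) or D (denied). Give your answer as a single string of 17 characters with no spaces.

Answer: AAAAAADDDDDDDDDDD

Derivation:
Tracking allowed requests in the window:
  req#1 t=16ms: ALLOW
  req#2 t=16ms: ALLOW
  req#3 t=16ms: ALLOW
  req#4 t=17ms: ALLOW
  req#5 t=18ms: ALLOW
  req#6 t=18ms: ALLOW
  req#7 t=18ms: DENY
  req#8 t=18ms: DENY
  req#9 t=19ms: DENY
  req#10 t=20ms: DENY
  req#11 t=20ms: DENY
  req#12 t=20ms: DENY
  req#13 t=20ms: DENY
  req#14 t=20ms: DENY
  req#15 t=20ms: DENY
  req#16 t=20ms: DENY
  req#17 t=20ms: DENY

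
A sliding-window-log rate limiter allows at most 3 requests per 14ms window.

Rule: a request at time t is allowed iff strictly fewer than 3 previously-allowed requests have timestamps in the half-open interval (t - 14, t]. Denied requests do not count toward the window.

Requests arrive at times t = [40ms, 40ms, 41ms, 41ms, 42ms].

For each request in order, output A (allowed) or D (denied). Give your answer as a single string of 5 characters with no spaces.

Answer: AAADD

Derivation:
Tracking allowed requests in the window:
  req#1 t=40ms: ALLOW
  req#2 t=40ms: ALLOW
  req#3 t=41ms: ALLOW
  req#4 t=41ms: DENY
  req#5 t=42ms: DENY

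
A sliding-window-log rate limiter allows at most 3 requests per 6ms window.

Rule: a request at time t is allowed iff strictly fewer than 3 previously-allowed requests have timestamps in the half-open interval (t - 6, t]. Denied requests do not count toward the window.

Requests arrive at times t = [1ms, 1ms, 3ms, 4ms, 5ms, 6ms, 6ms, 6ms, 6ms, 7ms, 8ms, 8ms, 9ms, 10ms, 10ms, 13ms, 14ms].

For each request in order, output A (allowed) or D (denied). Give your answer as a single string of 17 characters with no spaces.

Tracking allowed requests in the window:
  req#1 t=1ms: ALLOW
  req#2 t=1ms: ALLOW
  req#3 t=3ms: ALLOW
  req#4 t=4ms: DENY
  req#5 t=5ms: DENY
  req#6 t=6ms: DENY
  req#7 t=6ms: DENY
  req#8 t=6ms: DENY
  req#9 t=6ms: DENY
  req#10 t=7ms: ALLOW
  req#11 t=8ms: ALLOW
  req#12 t=8ms: DENY
  req#13 t=9ms: ALLOW
  req#14 t=10ms: DENY
  req#15 t=10ms: DENY
  req#16 t=13ms: ALLOW
  req#17 t=14ms: ALLOW

Answer: AAADDDDDDAADADDAA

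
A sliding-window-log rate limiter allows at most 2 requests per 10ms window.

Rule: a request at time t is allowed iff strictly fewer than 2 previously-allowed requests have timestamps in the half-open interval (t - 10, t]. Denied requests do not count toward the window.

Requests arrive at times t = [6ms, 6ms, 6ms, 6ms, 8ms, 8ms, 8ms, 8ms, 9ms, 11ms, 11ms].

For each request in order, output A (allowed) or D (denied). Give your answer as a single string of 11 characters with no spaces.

Tracking allowed requests in the window:
  req#1 t=6ms: ALLOW
  req#2 t=6ms: ALLOW
  req#3 t=6ms: DENY
  req#4 t=6ms: DENY
  req#5 t=8ms: DENY
  req#6 t=8ms: DENY
  req#7 t=8ms: DENY
  req#8 t=8ms: DENY
  req#9 t=9ms: DENY
  req#10 t=11ms: DENY
  req#11 t=11ms: DENY

Answer: AADDDDDDDDD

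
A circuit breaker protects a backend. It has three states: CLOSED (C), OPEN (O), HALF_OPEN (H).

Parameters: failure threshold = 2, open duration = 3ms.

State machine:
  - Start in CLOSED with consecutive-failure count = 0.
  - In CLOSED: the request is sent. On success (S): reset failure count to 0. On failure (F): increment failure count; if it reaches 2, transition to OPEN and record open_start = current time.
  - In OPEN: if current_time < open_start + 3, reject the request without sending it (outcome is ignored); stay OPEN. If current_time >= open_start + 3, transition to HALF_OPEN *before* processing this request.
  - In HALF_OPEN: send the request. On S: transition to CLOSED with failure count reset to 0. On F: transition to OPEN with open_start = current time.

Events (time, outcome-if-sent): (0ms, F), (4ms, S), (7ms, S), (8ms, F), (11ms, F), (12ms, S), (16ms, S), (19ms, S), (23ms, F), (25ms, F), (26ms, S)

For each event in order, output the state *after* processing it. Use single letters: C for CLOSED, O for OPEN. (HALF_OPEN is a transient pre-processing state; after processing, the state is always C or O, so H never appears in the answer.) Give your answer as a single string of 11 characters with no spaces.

Answer: CCCCOOCCCOO

Derivation:
State after each event:
  event#1 t=0ms outcome=F: state=CLOSED
  event#2 t=4ms outcome=S: state=CLOSED
  event#3 t=7ms outcome=S: state=CLOSED
  event#4 t=8ms outcome=F: state=CLOSED
  event#5 t=11ms outcome=F: state=OPEN
  event#6 t=12ms outcome=S: state=OPEN
  event#7 t=16ms outcome=S: state=CLOSED
  event#8 t=19ms outcome=S: state=CLOSED
  event#9 t=23ms outcome=F: state=CLOSED
  event#10 t=25ms outcome=F: state=OPEN
  event#11 t=26ms outcome=S: state=OPEN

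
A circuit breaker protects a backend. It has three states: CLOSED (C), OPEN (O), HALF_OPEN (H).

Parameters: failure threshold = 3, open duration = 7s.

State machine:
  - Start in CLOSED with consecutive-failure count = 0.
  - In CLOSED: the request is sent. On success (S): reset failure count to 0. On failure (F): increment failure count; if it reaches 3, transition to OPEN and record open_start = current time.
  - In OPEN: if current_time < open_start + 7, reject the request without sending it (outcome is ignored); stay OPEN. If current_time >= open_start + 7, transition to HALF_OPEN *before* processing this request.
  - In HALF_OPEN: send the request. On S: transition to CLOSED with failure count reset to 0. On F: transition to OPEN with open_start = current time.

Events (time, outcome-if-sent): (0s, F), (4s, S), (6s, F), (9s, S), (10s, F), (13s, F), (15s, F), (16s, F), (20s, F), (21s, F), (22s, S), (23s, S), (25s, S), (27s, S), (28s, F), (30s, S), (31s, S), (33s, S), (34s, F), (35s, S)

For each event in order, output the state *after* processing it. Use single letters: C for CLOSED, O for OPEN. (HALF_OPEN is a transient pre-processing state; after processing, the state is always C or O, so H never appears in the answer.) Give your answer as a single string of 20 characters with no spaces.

Answer: CCCCCCOOOOCCCCCCCCCC

Derivation:
State after each event:
  event#1 t=0s outcome=F: state=CLOSED
  event#2 t=4s outcome=S: state=CLOSED
  event#3 t=6s outcome=F: state=CLOSED
  event#4 t=9s outcome=S: state=CLOSED
  event#5 t=10s outcome=F: state=CLOSED
  event#6 t=13s outcome=F: state=CLOSED
  event#7 t=15s outcome=F: state=OPEN
  event#8 t=16s outcome=F: state=OPEN
  event#9 t=20s outcome=F: state=OPEN
  event#10 t=21s outcome=F: state=OPEN
  event#11 t=22s outcome=S: state=CLOSED
  event#12 t=23s outcome=S: state=CLOSED
  event#13 t=25s outcome=S: state=CLOSED
  event#14 t=27s outcome=S: state=CLOSED
  event#15 t=28s outcome=F: state=CLOSED
  event#16 t=30s outcome=S: state=CLOSED
  event#17 t=31s outcome=S: state=CLOSED
  event#18 t=33s outcome=S: state=CLOSED
  event#19 t=34s outcome=F: state=CLOSED
  event#20 t=35s outcome=S: state=CLOSED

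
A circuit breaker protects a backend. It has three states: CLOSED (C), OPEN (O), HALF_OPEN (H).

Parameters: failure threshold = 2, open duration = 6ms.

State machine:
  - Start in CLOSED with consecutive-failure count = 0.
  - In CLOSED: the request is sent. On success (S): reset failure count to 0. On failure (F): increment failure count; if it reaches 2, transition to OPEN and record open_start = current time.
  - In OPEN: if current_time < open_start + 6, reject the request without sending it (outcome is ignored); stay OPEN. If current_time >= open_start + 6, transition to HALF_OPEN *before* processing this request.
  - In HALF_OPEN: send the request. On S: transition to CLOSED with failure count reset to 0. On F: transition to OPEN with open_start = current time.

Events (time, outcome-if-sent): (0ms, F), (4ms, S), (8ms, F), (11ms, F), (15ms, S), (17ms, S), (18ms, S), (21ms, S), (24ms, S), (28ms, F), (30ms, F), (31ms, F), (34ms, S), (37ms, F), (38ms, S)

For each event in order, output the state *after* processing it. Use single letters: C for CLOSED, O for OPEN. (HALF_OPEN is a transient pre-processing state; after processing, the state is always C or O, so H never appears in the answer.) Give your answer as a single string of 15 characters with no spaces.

Answer: CCCOOCCCCCOOOOO

Derivation:
State after each event:
  event#1 t=0ms outcome=F: state=CLOSED
  event#2 t=4ms outcome=S: state=CLOSED
  event#3 t=8ms outcome=F: state=CLOSED
  event#4 t=11ms outcome=F: state=OPEN
  event#5 t=15ms outcome=S: state=OPEN
  event#6 t=17ms outcome=S: state=CLOSED
  event#7 t=18ms outcome=S: state=CLOSED
  event#8 t=21ms outcome=S: state=CLOSED
  event#9 t=24ms outcome=S: state=CLOSED
  event#10 t=28ms outcome=F: state=CLOSED
  event#11 t=30ms outcome=F: state=OPEN
  event#12 t=31ms outcome=F: state=OPEN
  event#13 t=34ms outcome=S: state=OPEN
  event#14 t=37ms outcome=F: state=OPEN
  event#15 t=38ms outcome=S: state=OPEN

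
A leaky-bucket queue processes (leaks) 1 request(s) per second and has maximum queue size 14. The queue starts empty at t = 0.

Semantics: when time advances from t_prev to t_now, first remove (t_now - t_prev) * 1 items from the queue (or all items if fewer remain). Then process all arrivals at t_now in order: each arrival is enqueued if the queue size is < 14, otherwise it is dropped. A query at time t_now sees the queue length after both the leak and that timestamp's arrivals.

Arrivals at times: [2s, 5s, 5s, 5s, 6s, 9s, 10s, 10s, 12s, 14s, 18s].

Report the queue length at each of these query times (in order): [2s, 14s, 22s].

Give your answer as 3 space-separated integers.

Queue lengths at query times:
  query t=2s: backlog = 1
  query t=14s: backlog = 1
  query t=22s: backlog = 0

Answer: 1 1 0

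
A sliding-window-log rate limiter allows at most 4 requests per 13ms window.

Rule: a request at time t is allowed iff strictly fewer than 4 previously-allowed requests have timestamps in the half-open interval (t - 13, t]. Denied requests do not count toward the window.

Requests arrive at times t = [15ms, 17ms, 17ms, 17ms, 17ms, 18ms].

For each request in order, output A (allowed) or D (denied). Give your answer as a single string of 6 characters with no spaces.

Answer: AAAADD

Derivation:
Tracking allowed requests in the window:
  req#1 t=15ms: ALLOW
  req#2 t=17ms: ALLOW
  req#3 t=17ms: ALLOW
  req#4 t=17ms: ALLOW
  req#5 t=17ms: DENY
  req#6 t=18ms: DENY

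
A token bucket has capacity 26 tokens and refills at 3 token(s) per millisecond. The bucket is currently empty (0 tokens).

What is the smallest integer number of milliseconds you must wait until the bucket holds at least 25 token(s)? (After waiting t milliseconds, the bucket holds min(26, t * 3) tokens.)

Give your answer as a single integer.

Need t * 3 >= 25, so t >= 25/3.
Smallest integer t = ceil(25/3) = 9.

Answer: 9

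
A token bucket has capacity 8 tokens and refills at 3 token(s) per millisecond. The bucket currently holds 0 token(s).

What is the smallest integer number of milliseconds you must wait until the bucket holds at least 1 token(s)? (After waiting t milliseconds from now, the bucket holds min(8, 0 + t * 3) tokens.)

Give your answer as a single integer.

Need 0 + t * 3 >= 1, so t >= 1/3.
Smallest integer t = ceil(1/3) = 1.

Answer: 1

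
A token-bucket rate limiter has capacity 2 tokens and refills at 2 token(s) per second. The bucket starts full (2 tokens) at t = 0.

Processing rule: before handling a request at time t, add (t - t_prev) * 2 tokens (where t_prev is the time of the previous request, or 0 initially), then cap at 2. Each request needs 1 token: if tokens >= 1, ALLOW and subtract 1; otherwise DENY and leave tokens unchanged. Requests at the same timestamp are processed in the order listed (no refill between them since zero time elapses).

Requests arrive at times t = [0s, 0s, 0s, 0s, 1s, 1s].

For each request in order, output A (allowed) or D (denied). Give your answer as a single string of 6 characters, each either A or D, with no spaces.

Simulating step by step:
  req#1 t=0s: ALLOW
  req#2 t=0s: ALLOW
  req#3 t=0s: DENY
  req#4 t=0s: DENY
  req#5 t=1s: ALLOW
  req#6 t=1s: ALLOW

Answer: AADDAA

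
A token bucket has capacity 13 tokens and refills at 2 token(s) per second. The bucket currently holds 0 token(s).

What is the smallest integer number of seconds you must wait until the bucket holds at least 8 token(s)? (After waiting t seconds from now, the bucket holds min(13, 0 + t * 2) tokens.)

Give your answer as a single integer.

Answer: 4

Derivation:
Need 0 + t * 2 >= 8, so t >= 8/2.
Smallest integer t = ceil(8/2) = 4.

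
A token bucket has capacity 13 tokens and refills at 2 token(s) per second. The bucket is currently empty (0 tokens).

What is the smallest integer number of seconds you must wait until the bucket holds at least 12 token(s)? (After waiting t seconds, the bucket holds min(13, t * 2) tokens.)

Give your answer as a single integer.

Need t * 2 >= 12, so t >= 12/2.
Smallest integer t = ceil(12/2) = 6.

Answer: 6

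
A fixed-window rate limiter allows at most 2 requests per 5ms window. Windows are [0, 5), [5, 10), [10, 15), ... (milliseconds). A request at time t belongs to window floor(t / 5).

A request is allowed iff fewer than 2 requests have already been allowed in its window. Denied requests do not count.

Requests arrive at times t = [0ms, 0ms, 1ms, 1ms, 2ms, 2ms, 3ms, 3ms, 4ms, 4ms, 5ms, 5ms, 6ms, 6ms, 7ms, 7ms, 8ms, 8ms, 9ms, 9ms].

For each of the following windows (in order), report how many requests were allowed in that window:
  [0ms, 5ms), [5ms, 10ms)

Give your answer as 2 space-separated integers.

Answer: 2 2

Derivation:
Processing requests:
  req#1 t=0ms (window 0): ALLOW
  req#2 t=0ms (window 0): ALLOW
  req#3 t=1ms (window 0): DENY
  req#4 t=1ms (window 0): DENY
  req#5 t=2ms (window 0): DENY
  req#6 t=2ms (window 0): DENY
  req#7 t=3ms (window 0): DENY
  req#8 t=3ms (window 0): DENY
  req#9 t=4ms (window 0): DENY
  req#10 t=4ms (window 0): DENY
  req#11 t=5ms (window 1): ALLOW
  req#12 t=5ms (window 1): ALLOW
  req#13 t=6ms (window 1): DENY
  req#14 t=6ms (window 1): DENY
  req#15 t=7ms (window 1): DENY
  req#16 t=7ms (window 1): DENY
  req#17 t=8ms (window 1): DENY
  req#18 t=8ms (window 1): DENY
  req#19 t=9ms (window 1): DENY
  req#20 t=9ms (window 1): DENY

Allowed counts by window: 2 2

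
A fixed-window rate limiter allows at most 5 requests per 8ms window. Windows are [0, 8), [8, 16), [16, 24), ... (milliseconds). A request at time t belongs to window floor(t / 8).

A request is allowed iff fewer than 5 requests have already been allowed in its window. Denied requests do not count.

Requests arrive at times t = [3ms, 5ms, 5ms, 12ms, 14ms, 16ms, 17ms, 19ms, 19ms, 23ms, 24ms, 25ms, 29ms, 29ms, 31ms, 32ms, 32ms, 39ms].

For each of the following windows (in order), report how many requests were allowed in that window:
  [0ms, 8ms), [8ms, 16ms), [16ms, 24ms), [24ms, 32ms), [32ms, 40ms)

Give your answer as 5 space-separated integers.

Answer: 3 2 5 5 3

Derivation:
Processing requests:
  req#1 t=3ms (window 0): ALLOW
  req#2 t=5ms (window 0): ALLOW
  req#3 t=5ms (window 0): ALLOW
  req#4 t=12ms (window 1): ALLOW
  req#5 t=14ms (window 1): ALLOW
  req#6 t=16ms (window 2): ALLOW
  req#7 t=17ms (window 2): ALLOW
  req#8 t=19ms (window 2): ALLOW
  req#9 t=19ms (window 2): ALLOW
  req#10 t=23ms (window 2): ALLOW
  req#11 t=24ms (window 3): ALLOW
  req#12 t=25ms (window 3): ALLOW
  req#13 t=29ms (window 3): ALLOW
  req#14 t=29ms (window 3): ALLOW
  req#15 t=31ms (window 3): ALLOW
  req#16 t=32ms (window 4): ALLOW
  req#17 t=32ms (window 4): ALLOW
  req#18 t=39ms (window 4): ALLOW

Allowed counts by window: 3 2 5 5 3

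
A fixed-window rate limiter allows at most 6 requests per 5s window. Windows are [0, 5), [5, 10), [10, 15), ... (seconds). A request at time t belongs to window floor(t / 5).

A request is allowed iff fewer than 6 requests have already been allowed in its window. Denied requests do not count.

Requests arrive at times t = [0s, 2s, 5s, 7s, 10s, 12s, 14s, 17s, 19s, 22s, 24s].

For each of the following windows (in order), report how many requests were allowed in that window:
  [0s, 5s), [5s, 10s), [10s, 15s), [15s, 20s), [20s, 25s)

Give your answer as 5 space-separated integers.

Answer: 2 2 3 2 2

Derivation:
Processing requests:
  req#1 t=0s (window 0): ALLOW
  req#2 t=2s (window 0): ALLOW
  req#3 t=5s (window 1): ALLOW
  req#4 t=7s (window 1): ALLOW
  req#5 t=10s (window 2): ALLOW
  req#6 t=12s (window 2): ALLOW
  req#7 t=14s (window 2): ALLOW
  req#8 t=17s (window 3): ALLOW
  req#9 t=19s (window 3): ALLOW
  req#10 t=22s (window 4): ALLOW
  req#11 t=24s (window 4): ALLOW

Allowed counts by window: 2 2 3 2 2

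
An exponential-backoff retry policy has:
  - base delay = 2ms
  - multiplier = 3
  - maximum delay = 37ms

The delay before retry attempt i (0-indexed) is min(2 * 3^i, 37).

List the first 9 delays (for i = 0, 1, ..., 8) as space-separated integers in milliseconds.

Computing each delay:
  i=0: min(2*3^0, 37) = 2
  i=1: min(2*3^1, 37) = 6
  i=2: min(2*3^2, 37) = 18
  i=3: min(2*3^3, 37) = 37
  i=4: min(2*3^4, 37) = 37
  i=5: min(2*3^5, 37) = 37
  i=6: min(2*3^6, 37) = 37
  i=7: min(2*3^7, 37) = 37
  i=8: min(2*3^8, 37) = 37

Answer: 2 6 18 37 37 37 37 37 37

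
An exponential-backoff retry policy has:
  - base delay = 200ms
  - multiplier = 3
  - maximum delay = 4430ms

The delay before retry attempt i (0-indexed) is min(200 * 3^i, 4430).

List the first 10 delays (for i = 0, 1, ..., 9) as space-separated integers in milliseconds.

Answer: 200 600 1800 4430 4430 4430 4430 4430 4430 4430

Derivation:
Computing each delay:
  i=0: min(200*3^0, 4430) = 200
  i=1: min(200*3^1, 4430) = 600
  i=2: min(200*3^2, 4430) = 1800
  i=3: min(200*3^3, 4430) = 4430
  i=4: min(200*3^4, 4430) = 4430
  i=5: min(200*3^5, 4430) = 4430
  i=6: min(200*3^6, 4430) = 4430
  i=7: min(200*3^7, 4430) = 4430
  i=8: min(200*3^8, 4430) = 4430
  i=9: min(200*3^9, 4430) = 4430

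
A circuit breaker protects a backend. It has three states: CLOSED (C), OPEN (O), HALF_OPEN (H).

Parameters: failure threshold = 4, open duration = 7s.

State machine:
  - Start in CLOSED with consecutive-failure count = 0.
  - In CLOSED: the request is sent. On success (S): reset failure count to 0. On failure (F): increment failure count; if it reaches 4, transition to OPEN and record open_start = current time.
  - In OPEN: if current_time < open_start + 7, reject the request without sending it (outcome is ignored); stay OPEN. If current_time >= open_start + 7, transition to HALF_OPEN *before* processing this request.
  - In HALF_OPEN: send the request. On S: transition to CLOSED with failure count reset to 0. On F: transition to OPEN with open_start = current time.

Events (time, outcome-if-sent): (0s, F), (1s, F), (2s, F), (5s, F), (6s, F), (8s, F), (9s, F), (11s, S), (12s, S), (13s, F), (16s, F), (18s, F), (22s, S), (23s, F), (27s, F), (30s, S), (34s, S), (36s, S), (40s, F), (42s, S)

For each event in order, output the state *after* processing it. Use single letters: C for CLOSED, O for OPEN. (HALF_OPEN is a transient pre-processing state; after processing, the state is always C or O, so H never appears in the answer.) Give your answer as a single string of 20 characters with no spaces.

State after each event:
  event#1 t=0s outcome=F: state=CLOSED
  event#2 t=1s outcome=F: state=CLOSED
  event#3 t=2s outcome=F: state=CLOSED
  event#4 t=5s outcome=F: state=OPEN
  event#5 t=6s outcome=F: state=OPEN
  event#6 t=8s outcome=F: state=OPEN
  event#7 t=9s outcome=F: state=OPEN
  event#8 t=11s outcome=S: state=OPEN
  event#9 t=12s outcome=S: state=CLOSED
  event#10 t=13s outcome=F: state=CLOSED
  event#11 t=16s outcome=F: state=CLOSED
  event#12 t=18s outcome=F: state=CLOSED
  event#13 t=22s outcome=S: state=CLOSED
  event#14 t=23s outcome=F: state=CLOSED
  event#15 t=27s outcome=F: state=CLOSED
  event#16 t=30s outcome=S: state=CLOSED
  event#17 t=34s outcome=S: state=CLOSED
  event#18 t=36s outcome=S: state=CLOSED
  event#19 t=40s outcome=F: state=CLOSED
  event#20 t=42s outcome=S: state=CLOSED

Answer: CCCOOOOOCCCCCCCCCCCC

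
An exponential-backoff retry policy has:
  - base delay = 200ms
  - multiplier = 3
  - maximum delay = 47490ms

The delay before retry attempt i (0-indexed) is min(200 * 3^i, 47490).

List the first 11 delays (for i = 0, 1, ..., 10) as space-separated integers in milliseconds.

Answer: 200 600 1800 5400 16200 47490 47490 47490 47490 47490 47490

Derivation:
Computing each delay:
  i=0: min(200*3^0, 47490) = 200
  i=1: min(200*3^1, 47490) = 600
  i=2: min(200*3^2, 47490) = 1800
  i=3: min(200*3^3, 47490) = 5400
  i=4: min(200*3^4, 47490) = 16200
  i=5: min(200*3^5, 47490) = 47490
  i=6: min(200*3^6, 47490) = 47490
  i=7: min(200*3^7, 47490) = 47490
  i=8: min(200*3^8, 47490) = 47490
  i=9: min(200*3^9, 47490) = 47490
  i=10: min(200*3^10, 47490) = 47490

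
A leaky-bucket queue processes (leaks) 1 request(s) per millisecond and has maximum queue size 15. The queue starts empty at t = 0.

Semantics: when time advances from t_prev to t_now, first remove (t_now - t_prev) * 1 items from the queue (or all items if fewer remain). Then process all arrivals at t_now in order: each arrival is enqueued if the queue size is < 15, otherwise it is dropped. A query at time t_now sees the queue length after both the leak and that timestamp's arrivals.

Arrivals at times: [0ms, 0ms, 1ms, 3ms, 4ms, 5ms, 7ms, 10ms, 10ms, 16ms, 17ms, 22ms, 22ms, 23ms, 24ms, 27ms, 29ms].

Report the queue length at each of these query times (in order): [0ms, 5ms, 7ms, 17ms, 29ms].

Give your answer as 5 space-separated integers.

Queue lengths at query times:
  query t=0ms: backlog = 2
  query t=5ms: backlog = 1
  query t=7ms: backlog = 1
  query t=17ms: backlog = 1
  query t=29ms: backlog = 1

Answer: 2 1 1 1 1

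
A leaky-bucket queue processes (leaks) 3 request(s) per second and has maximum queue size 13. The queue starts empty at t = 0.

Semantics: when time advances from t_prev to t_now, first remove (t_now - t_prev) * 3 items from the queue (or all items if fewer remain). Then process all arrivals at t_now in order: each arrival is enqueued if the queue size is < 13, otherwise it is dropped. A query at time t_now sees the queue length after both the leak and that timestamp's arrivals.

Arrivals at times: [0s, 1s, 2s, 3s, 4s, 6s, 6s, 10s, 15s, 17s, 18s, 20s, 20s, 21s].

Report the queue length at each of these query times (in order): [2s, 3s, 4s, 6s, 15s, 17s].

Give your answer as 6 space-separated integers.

Queue lengths at query times:
  query t=2s: backlog = 1
  query t=3s: backlog = 1
  query t=4s: backlog = 1
  query t=6s: backlog = 2
  query t=15s: backlog = 1
  query t=17s: backlog = 1

Answer: 1 1 1 2 1 1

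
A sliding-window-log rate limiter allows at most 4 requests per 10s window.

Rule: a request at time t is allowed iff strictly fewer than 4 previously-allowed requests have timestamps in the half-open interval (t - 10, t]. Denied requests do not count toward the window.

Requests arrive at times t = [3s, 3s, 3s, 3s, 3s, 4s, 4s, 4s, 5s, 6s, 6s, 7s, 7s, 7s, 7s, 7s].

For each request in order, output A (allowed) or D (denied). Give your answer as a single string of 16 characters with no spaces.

Answer: AAAADDDDDDDDDDDD

Derivation:
Tracking allowed requests in the window:
  req#1 t=3s: ALLOW
  req#2 t=3s: ALLOW
  req#3 t=3s: ALLOW
  req#4 t=3s: ALLOW
  req#5 t=3s: DENY
  req#6 t=4s: DENY
  req#7 t=4s: DENY
  req#8 t=4s: DENY
  req#9 t=5s: DENY
  req#10 t=6s: DENY
  req#11 t=6s: DENY
  req#12 t=7s: DENY
  req#13 t=7s: DENY
  req#14 t=7s: DENY
  req#15 t=7s: DENY
  req#16 t=7s: DENY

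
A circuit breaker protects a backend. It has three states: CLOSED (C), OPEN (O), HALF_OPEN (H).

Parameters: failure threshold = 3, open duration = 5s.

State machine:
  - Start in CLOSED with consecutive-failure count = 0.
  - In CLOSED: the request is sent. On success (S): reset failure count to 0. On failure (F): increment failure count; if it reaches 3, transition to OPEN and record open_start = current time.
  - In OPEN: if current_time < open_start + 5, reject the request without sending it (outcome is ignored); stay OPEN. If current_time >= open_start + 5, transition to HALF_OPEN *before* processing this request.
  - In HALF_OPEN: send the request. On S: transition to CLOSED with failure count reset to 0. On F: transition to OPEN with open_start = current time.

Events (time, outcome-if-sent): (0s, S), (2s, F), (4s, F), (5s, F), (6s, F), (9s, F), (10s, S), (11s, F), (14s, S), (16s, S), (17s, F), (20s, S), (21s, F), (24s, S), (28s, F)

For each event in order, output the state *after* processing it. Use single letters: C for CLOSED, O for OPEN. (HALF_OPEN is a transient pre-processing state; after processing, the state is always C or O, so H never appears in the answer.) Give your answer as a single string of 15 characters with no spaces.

Answer: CCCOOOCCCCCCCCC

Derivation:
State after each event:
  event#1 t=0s outcome=S: state=CLOSED
  event#2 t=2s outcome=F: state=CLOSED
  event#3 t=4s outcome=F: state=CLOSED
  event#4 t=5s outcome=F: state=OPEN
  event#5 t=6s outcome=F: state=OPEN
  event#6 t=9s outcome=F: state=OPEN
  event#7 t=10s outcome=S: state=CLOSED
  event#8 t=11s outcome=F: state=CLOSED
  event#9 t=14s outcome=S: state=CLOSED
  event#10 t=16s outcome=S: state=CLOSED
  event#11 t=17s outcome=F: state=CLOSED
  event#12 t=20s outcome=S: state=CLOSED
  event#13 t=21s outcome=F: state=CLOSED
  event#14 t=24s outcome=S: state=CLOSED
  event#15 t=28s outcome=F: state=CLOSED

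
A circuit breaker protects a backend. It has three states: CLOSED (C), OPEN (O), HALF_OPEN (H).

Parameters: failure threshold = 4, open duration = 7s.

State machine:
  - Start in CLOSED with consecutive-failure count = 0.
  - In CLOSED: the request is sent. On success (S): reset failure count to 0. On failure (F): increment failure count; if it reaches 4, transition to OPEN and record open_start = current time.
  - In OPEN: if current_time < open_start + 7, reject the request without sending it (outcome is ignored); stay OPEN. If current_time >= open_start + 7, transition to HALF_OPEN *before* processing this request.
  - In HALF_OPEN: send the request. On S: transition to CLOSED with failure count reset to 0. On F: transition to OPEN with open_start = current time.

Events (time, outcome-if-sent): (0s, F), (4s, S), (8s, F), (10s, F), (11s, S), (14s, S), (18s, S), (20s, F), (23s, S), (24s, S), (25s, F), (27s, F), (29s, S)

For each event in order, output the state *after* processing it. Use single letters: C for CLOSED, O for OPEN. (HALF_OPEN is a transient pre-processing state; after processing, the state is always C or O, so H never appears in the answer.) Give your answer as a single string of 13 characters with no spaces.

State after each event:
  event#1 t=0s outcome=F: state=CLOSED
  event#2 t=4s outcome=S: state=CLOSED
  event#3 t=8s outcome=F: state=CLOSED
  event#4 t=10s outcome=F: state=CLOSED
  event#5 t=11s outcome=S: state=CLOSED
  event#6 t=14s outcome=S: state=CLOSED
  event#7 t=18s outcome=S: state=CLOSED
  event#8 t=20s outcome=F: state=CLOSED
  event#9 t=23s outcome=S: state=CLOSED
  event#10 t=24s outcome=S: state=CLOSED
  event#11 t=25s outcome=F: state=CLOSED
  event#12 t=27s outcome=F: state=CLOSED
  event#13 t=29s outcome=S: state=CLOSED

Answer: CCCCCCCCCCCCC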